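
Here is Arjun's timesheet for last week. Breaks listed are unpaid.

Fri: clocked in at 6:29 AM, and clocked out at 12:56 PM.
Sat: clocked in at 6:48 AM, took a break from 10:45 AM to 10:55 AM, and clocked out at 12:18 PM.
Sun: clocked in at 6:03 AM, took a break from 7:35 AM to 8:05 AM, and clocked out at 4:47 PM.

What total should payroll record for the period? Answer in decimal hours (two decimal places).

22.02 hours

Fri: 6:29 AM–12:56 PM = 6 h 27 min
Sat: 6:48 AM–12:18 PM = 5 h 30 min; less 10 min break → 5 h 20 min
Sun: 6:03 AM–4:47 PM = 10 h 44 min; less 30 min break → 10 h 14 min
Total: 6 h 27 min + 5 h 20 min + 10 h 14 min = 22 h 1 min.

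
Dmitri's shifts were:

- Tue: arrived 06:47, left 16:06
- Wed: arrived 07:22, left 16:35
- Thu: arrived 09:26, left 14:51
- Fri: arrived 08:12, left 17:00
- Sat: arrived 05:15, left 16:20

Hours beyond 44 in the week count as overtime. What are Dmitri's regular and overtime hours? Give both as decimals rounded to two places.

Regular 43.83 hours, overtime 0.00 hours

Tue: 06:47–16:06 = 9 h 19 min
Wed: 07:22–16:35 = 9 h 13 min
Thu: 09:26–14:51 = 5 h 25 min
Fri: 08:12–17:00 = 8 h 48 min
Sat: 05:15–16:20 = 11 h 5 min
Total worked: 43 h 50 min = 43.83 h.
Threshold 44 h → overtime 0 h 0 min, regular 43 h 50 min.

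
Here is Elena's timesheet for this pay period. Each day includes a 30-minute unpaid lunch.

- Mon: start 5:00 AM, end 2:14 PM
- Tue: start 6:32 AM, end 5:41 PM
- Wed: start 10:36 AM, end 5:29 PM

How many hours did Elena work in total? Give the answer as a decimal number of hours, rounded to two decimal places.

Mon: 5:00 AM–2:14 PM = 9 h 14 min; less 30 min break → 8 h 44 min
Tue: 6:32 AM–5:41 PM = 11 h 9 min; less 30 min break → 10 h 39 min
Wed: 10:36 AM–5:29 PM = 6 h 53 min; less 30 min break → 6 h 23 min
Total: 8 h 44 min + 10 h 39 min + 6 h 23 min = 25 h 46 min.

25.77 hours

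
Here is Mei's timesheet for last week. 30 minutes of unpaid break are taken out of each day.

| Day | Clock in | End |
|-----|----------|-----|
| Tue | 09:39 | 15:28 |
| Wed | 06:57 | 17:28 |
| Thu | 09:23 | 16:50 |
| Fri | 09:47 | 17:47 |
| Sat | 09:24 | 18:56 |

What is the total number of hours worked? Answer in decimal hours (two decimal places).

38.82 hours

Tue: 09:39–15:28 = 5 h 49 min; less 30 min break → 5 h 19 min
Wed: 06:57–17:28 = 10 h 31 min; less 30 min break → 10 h 1 min
Thu: 09:23–16:50 = 7 h 27 min; less 30 min break → 6 h 57 min
Fri: 09:47–17:47 = 8 h 0 min; less 30 min break → 7 h 30 min
Sat: 09:24–18:56 = 9 h 32 min; less 30 min break → 9 h 2 min
Total: 5 h 19 min + 10 h 1 min + 6 h 57 min + 7 h 30 min + 9 h 2 min = 38 h 49 min.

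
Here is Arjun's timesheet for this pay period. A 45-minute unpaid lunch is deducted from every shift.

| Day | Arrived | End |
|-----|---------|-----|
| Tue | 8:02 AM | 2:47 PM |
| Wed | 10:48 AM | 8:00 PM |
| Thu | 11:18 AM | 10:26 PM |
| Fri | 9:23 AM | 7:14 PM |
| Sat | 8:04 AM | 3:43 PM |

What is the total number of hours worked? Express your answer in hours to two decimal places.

Tue: 8:02 AM–2:47 PM = 6 h 45 min; less 45 min break → 6 h 0 min
Wed: 10:48 AM–8:00 PM = 9 h 12 min; less 45 min break → 8 h 27 min
Thu: 11:18 AM–10:26 PM = 11 h 8 min; less 45 min break → 10 h 23 min
Fri: 9:23 AM–7:14 PM = 9 h 51 min; less 45 min break → 9 h 6 min
Sat: 8:04 AM–3:43 PM = 7 h 39 min; less 45 min break → 6 h 54 min
Total: 6 h 0 min + 8 h 27 min + 10 h 23 min + 9 h 6 min + 6 h 54 min = 40 h 50 min.

40.83 hours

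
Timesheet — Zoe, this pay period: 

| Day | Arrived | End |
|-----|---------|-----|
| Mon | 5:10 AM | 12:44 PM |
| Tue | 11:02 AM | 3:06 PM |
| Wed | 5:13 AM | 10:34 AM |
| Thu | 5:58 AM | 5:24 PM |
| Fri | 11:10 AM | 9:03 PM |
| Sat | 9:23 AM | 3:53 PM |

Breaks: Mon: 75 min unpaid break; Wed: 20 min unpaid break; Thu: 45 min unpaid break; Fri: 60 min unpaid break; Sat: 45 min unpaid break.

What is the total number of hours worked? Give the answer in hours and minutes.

Mon: 5:10 AM–12:44 PM = 7 h 34 min; less 75 min break → 6 h 19 min
Tue: 11:02 AM–3:06 PM = 4 h 4 min
Wed: 5:13 AM–10:34 AM = 5 h 21 min; less 20 min break → 5 h 1 min
Thu: 5:58 AM–5:24 PM = 11 h 26 min; less 45 min break → 10 h 41 min
Fri: 11:10 AM–9:03 PM = 9 h 53 min; less 60 min break → 8 h 53 min
Sat: 9:23 AM–3:53 PM = 6 h 30 min; less 45 min break → 5 h 45 min
Total: 6 h 19 min + 4 h 4 min + 5 h 1 min + 10 h 41 min + 8 h 53 min + 5 h 45 min = 40 h 43 min.

40 h 43 min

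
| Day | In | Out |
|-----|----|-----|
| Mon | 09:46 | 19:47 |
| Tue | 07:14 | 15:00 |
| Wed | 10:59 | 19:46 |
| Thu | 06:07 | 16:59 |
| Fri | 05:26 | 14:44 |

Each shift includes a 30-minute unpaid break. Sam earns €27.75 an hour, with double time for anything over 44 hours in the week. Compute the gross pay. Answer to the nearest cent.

€1233.95

Mon: 09:46–19:47 = 10 h 1 min; less 30 min break → 9 h 31 min
Tue: 07:14–15:00 = 7 h 46 min; less 30 min break → 7 h 16 min
Wed: 10:59–19:46 = 8 h 47 min; less 30 min break → 8 h 17 min
Thu: 06:07–16:59 = 10 h 52 min; less 30 min break → 10 h 22 min
Fri: 05:26–14:44 = 9 h 18 min; less 30 min break → 8 h 48 min
Total worked: 44 h 14 min = 2654 min.
Regular 44 h 0 min = 2640 min at €27.75/h; overtime 0 h 14 min = 14 min at €55.50/h.
Pay = (2640 × €27.75 + 14 × €55.50) ÷ 60 = €1233.95.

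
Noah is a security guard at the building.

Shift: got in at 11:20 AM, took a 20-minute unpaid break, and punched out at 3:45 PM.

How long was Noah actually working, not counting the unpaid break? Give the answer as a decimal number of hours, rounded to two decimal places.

Shift: 11:20 AM–3:45 PM = 4 h 25 min; less 20 min break → 4 h 5 min

4.08 hours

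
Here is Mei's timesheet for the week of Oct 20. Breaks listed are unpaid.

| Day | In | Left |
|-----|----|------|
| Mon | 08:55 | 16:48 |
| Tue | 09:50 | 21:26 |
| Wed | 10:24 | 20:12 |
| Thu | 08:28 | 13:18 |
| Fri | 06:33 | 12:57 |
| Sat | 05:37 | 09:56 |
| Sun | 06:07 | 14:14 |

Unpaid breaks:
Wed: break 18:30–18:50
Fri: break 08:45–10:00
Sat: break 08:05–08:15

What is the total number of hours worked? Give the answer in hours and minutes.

Mon: 08:55–16:48 = 7 h 53 min
Tue: 09:50–21:26 = 11 h 36 min
Wed: 10:24–20:12 = 9 h 48 min; less 20 min break → 9 h 28 min
Thu: 08:28–13:18 = 4 h 50 min
Fri: 06:33–12:57 = 6 h 24 min; less 75 min break → 5 h 9 min
Sat: 05:37–09:56 = 4 h 19 min; less 10 min break → 4 h 9 min
Sun: 06:07–14:14 = 8 h 7 min
Total: 7 h 53 min + 11 h 36 min + 9 h 28 min + 4 h 50 min + 5 h 9 min + 4 h 9 min + 8 h 7 min = 51 h 12 min.

51 h 12 min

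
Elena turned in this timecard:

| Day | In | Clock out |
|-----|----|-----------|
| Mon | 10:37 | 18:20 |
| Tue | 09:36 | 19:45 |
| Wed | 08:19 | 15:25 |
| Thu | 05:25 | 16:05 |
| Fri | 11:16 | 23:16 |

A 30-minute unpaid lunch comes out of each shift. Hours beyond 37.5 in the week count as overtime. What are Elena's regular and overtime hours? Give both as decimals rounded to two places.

Mon: 10:37–18:20 = 7 h 43 min; less 30 min break → 7 h 13 min
Tue: 09:36–19:45 = 10 h 9 min; less 30 min break → 9 h 39 min
Wed: 08:19–15:25 = 7 h 6 min; less 30 min break → 6 h 36 min
Thu: 05:25–16:05 = 10 h 40 min; less 30 min break → 10 h 10 min
Fri: 11:16–23:16 = 12 h 0 min; less 30 min break → 11 h 30 min
Total worked: 45 h 8 min = 45.13 h.
Threshold 37.5 h → overtime 7 h 38 min, regular 37 h 30 min.

Regular 37.50 hours, overtime 7.63 hours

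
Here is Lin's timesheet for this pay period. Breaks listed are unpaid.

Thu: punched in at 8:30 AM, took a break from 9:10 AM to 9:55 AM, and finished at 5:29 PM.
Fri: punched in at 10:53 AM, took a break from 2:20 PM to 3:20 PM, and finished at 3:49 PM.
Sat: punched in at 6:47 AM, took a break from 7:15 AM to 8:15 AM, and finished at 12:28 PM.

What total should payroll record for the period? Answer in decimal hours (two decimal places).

16.85 hours

Thu: 8:30 AM–5:29 PM = 8 h 59 min; less 45 min break → 8 h 14 min
Fri: 10:53 AM–3:49 PM = 4 h 56 min; less 60 min break → 3 h 56 min
Sat: 6:47 AM–12:28 PM = 5 h 41 min; less 60 min break → 4 h 41 min
Total: 8 h 14 min + 3 h 56 min + 4 h 41 min = 16 h 51 min.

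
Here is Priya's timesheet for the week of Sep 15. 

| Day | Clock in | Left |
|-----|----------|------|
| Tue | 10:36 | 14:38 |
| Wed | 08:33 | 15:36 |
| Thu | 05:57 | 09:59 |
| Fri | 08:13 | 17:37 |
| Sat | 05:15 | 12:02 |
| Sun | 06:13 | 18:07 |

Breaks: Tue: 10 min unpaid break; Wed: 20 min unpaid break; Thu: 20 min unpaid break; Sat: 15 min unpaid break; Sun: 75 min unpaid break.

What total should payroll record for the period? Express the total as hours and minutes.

Tue: 10:36–14:38 = 4 h 2 min; less 10 min break → 3 h 52 min
Wed: 08:33–15:36 = 7 h 3 min; less 20 min break → 6 h 43 min
Thu: 05:57–09:59 = 4 h 2 min; less 20 min break → 3 h 42 min
Fri: 08:13–17:37 = 9 h 24 min
Sat: 05:15–12:02 = 6 h 47 min; less 15 min break → 6 h 32 min
Sun: 06:13–18:07 = 11 h 54 min; less 75 min break → 10 h 39 min
Total: 3 h 52 min + 6 h 43 min + 3 h 42 min + 9 h 24 min + 6 h 32 min + 10 h 39 min = 40 h 52 min.

40 h 52 min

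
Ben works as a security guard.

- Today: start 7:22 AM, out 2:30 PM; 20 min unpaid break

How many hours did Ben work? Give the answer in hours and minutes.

Today: 7:22 AM–2:30 PM = 7 h 8 min; less 20 min break → 6 h 48 min

6 h 48 min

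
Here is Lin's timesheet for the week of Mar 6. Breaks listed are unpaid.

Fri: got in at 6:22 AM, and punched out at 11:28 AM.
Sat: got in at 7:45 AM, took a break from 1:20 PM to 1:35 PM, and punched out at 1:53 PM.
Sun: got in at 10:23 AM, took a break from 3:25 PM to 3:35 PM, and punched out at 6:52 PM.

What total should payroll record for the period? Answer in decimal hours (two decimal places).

19.30 hours

Fri: 6:22 AM–11:28 AM = 5 h 6 min
Sat: 7:45 AM–1:53 PM = 6 h 8 min; less 15 min break → 5 h 53 min
Sun: 10:23 AM–6:52 PM = 8 h 29 min; less 10 min break → 8 h 19 min
Total: 5 h 6 min + 5 h 53 min + 8 h 19 min = 19 h 18 min.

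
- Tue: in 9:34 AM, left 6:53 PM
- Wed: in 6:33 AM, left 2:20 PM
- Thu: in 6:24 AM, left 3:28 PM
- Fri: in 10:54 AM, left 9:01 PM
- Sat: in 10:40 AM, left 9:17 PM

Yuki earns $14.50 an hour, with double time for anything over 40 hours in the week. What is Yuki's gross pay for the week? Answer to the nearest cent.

Tue: 9:34 AM–6:53 PM = 9 h 19 min
Wed: 6:33 AM–2:20 PM = 7 h 47 min
Thu: 6:24 AM–3:28 PM = 9 h 4 min
Fri: 10:54 AM–9:01 PM = 10 h 7 min
Sat: 10:40 AM–9:17 PM = 10 h 37 min
Total worked: 46 h 54 min = 2814 min.
Regular 40 h 0 min = 2400 min at $14.50/h; overtime 6 h 54 min = 414 min at $29.00/h.
Pay = (2400 × $14.50 + 414 × $29.00) ÷ 60 = $780.10.

$780.10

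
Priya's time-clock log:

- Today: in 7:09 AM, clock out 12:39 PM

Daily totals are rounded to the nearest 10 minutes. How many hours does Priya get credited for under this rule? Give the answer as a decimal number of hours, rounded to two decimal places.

Today: 7:09 AM–12:39 PM = 5 h 30 min → rounds to 5 h 30 min

5.50 hours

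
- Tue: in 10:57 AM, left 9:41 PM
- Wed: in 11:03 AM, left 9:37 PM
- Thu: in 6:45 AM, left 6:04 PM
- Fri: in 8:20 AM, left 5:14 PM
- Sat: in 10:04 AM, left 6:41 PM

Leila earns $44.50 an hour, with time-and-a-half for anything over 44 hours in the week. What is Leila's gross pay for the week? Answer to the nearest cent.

Tue: 10:57 AM–9:41 PM = 10 h 44 min
Wed: 11:03 AM–9:37 PM = 10 h 34 min
Thu: 6:45 AM–6:04 PM = 11 h 19 min
Fri: 8:20 AM–5:14 PM = 8 h 54 min
Sat: 10:04 AM–6:41 PM = 8 h 37 min
Total worked: 50 h 8 min = 3008 min.
Regular 44 h 0 min = 2640 min at $44.50/h; overtime 6 h 8 min = 368 min at $66.75/h.
Pay = (2640 × $44.50 + 368 × $66.75) ÷ 60 = $2367.40.

$2367.40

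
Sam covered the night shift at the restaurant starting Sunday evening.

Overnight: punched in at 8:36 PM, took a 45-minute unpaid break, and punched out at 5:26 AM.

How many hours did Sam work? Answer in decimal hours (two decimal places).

Overnight: 8:36 PM → midnight = 3 h 24 min; midnight → 5:26 AM = 5 h 26 min; span 8 h 50 min; less 45 min break → 8 h 5 min

8.08 hours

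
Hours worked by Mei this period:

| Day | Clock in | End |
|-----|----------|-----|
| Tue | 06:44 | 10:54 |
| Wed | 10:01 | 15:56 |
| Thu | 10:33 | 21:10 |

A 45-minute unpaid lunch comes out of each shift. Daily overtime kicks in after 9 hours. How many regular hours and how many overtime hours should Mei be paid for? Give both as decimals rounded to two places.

Tue: 06:44–10:54 = 4 h 10 min; less 45 min break → 3 h 25 min
Wed: 10:01–15:56 = 5 h 55 min; less 45 min break → 5 h 10 min
Thu: 10:33–21:10 = 10 h 37 min; less 45 min break → 9 h 52 min
Tue reg 3 h 25 min / OT 0 h 0 min; Wed reg 5 h 10 min / OT 0 h 0 min; Thu reg 9 h 0 min / OT 0 h 52 min.
Totals: regular 17 h 35 min, overtime 0 h 52 min.

Regular 17.58 hours, overtime 0.87 hours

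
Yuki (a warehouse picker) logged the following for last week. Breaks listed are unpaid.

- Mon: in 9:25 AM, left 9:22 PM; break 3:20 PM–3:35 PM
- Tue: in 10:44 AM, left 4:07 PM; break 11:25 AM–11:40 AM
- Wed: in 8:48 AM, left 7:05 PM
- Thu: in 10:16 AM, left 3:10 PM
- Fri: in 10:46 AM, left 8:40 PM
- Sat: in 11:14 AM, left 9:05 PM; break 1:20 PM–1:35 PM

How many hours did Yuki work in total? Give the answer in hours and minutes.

Mon: 9:25 AM–9:22 PM = 11 h 57 min; less 15 min break → 11 h 42 min
Tue: 10:44 AM–4:07 PM = 5 h 23 min; less 15 min break → 5 h 8 min
Wed: 8:48 AM–7:05 PM = 10 h 17 min
Thu: 10:16 AM–3:10 PM = 4 h 54 min
Fri: 10:46 AM–8:40 PM = 9 h 54 min
Sat: 11:14 AM–9:05 PM = 9 h 51 min; less 15 min break → 9 h 36 min
Total: 11 h 42 min + 5 h 8 min + 10 h 17 min + 4 h 54 min + 9 h 54 min + 9 h 36 min = 51 h 31 min.

51 h 31 min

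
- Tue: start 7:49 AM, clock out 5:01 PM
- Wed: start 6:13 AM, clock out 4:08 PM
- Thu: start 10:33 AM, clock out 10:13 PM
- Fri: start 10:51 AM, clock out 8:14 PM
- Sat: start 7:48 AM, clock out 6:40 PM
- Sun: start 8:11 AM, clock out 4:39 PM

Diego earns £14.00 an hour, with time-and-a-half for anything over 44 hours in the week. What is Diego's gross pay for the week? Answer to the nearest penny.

£941.50

Tue: 7:49 AM–5:01 PM = 9 h 12 min
Wed: 6:13 AM–4:08 PM = 9 h 55 min
Thu: 10:33 AM–10:13 PM = 11 h 40 min
Fri: 10:51 AM–8:14 PM = 9 h 23 min
Sat: 7:48 AM–6:40 PM = 10 h 52 min
Sun: 8:11 AM–4:39 PM = 8 h 28 min
Total worked: 59 h 30 min = 3570 min.
Regular 44 h 0 min = 2640 min at £14.00/h; overtime 15 h 30 min = 930 min at £21.00/h.
Pay = (2640 × £14.00 + 930 × £21.00) ÷ 60 = £941.50.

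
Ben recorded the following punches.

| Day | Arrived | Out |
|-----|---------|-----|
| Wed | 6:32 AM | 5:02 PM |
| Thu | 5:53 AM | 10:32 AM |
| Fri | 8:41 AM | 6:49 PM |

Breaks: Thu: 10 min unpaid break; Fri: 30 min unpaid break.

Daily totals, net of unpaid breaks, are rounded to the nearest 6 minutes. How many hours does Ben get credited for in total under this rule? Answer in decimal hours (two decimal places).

Wed: 6:32 AM–5:02 PM = 10 h 30 min → rounds to 10 h 30 min
Thu: 5:53 AM–10:32 AM = 4 h 39 min − 10 min = 4 h 29 min → rounds to 4 h 30 min
Fri: 8:41 AM–6:49 PM = 10 h 8 min − 30 min = 9 h 38 min → rounds to 9 h 36 min
Total credited: 24 h 36 min.

24.60 hours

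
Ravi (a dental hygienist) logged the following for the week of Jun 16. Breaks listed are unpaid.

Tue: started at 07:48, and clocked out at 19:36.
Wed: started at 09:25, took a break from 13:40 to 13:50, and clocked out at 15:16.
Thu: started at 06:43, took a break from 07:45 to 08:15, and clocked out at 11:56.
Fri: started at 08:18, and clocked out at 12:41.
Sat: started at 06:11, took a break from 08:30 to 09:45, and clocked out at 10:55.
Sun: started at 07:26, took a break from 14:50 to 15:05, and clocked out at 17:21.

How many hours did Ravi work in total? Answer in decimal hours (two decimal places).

39.73 hours

Tue: 07:48–19:36 = 11 h 48 min
Wed: 09:25–15:16 = 5 h 51 min; less 10 min break → 5 h 41 min
Thu: 06:43–11:56 = 5 h 13 min; less 30 min break → 4 h 43 min
Fri: 08:18–12:41 = 4 h 23 min
Sat: 06:11–10:55 = 4 h 44 min; less 75 min break → 3 h 29 min
Sun: 07:26–17:21 = 9 h 55 min; less 15 min break → 9 h 40 min
Total: 11 h 48 min + 5 h 41 min + 4 h 43 min + 4 h 23 min + 3 h 29 min + 9 h 40 min = 39 h 44 min.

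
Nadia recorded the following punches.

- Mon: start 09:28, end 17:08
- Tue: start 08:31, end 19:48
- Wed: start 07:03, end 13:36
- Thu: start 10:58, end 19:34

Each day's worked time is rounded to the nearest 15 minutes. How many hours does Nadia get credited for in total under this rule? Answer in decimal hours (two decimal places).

Mon: 09:28–17:08 = 7 h 40 min → rounds to 7 h 45 min
Tue: 08:31–19:48 = 11 h 17 min → rounds to 11 h 15 min
Wed: 07:03–13:36 = 6 h 33 min → rounds to 6 h 30 min
Thu: 10:58–19:34 = 8 h 36 min → rounds to 8 h 30 min
Total credited: 34 h 0 min.

34.00 hours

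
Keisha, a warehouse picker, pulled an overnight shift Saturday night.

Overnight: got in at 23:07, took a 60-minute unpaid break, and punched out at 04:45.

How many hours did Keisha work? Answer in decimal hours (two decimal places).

4.63 hours

Overnight: 23:07 → midnight = 0 h 53 min; midnight → 04:45 = 4 h 45 min; span 5 h 38 min; less 60 min break → 4 h 38 min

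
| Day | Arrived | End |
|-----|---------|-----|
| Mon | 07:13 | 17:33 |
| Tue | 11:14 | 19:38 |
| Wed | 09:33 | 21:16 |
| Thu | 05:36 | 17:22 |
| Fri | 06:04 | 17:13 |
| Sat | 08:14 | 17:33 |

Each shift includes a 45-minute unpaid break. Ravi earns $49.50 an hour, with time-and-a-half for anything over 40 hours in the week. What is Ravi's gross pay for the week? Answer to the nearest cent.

$3330.11

Mon: 07:13–17:33 = 10 h 20 min; less 45 min break → 9 h 35 min
Tue: 11:14–19:38 = 8 h 24 min; less 45 min break → 7 h 39 min
Wed: 09:33–21:16 = 11 h 43 min; less 45 min break → 10 h 58 min
Thu: 05:36–17:22 = 11 h 46 min; less 45 min break → 11 h 1 min
Fri: 06:04–17:13 = 11 h 9 min; less 45 min break → 10 h 24 min
Sat: 08:14–17:33 = 9 h 19 min; less 45 min break → 8 h 34 min
Total worked: 58 h 11 min = 3491 min.
Regular 40 h 0 min = 2400 min at $49.50/h; overtime 18 h 11 min = 1091 min at $74.25/h.
Pay = (2400 × $49.50 + 1091 × $74.25) ÷ 60 = $3330.11.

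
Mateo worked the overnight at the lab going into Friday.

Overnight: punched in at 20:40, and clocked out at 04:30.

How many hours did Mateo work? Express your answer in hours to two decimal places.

Overnight: 20:40 → midnight = 3 h 20 min; midnight → 04:30 = 4 h 30 min; span 7 h 50 min

7.83 hours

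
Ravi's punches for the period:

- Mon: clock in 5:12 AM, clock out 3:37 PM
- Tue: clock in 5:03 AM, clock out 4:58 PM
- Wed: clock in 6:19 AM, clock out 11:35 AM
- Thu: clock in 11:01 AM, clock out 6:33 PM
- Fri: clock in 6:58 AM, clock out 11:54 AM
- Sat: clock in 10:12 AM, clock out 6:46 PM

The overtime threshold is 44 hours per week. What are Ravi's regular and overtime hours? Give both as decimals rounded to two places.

Mon: 5:12 AM–3:37 PM = 10 h 25 min
Tue: 5:03 AM–4:58 PM = 11 h 55 min
Wed: 6:19 AM–11:35 AM = 5 h 16 min
Thu: 11:01 AM–6:33 PM = 7 h 32 min
Fri: 6:58 AM–11:54 AM = 4 h 56 min
Sat: 10:12 AM–6:46 PM = 8 h 34 min
Total worked: 48 h 38 min = 48.63 h.
Threshold 44 h → overtime 4 h 38 min, regular 44 h 0 min.

Regular 44.00 hours, overtime 4.63 hours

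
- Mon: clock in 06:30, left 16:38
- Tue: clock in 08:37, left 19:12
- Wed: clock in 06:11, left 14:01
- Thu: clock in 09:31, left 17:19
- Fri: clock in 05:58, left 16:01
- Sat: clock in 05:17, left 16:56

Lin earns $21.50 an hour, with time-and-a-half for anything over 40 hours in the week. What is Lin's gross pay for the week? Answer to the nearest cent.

$1442.11

Mon: 06:30–16:38 = 10 h 8 min
Tue: 08:37–19:12 = 10 h 35 min
Wed: 06:11–14:01 = 7 h 50 min
Thu: 09:31–17:19 = 7 h 48 min
Fri: 05:58–16:01 = 10 h 3 min
Sat: 05:17–16:56 = 11 h 39 min
Total worked: 58 h 3 min = 3483 min.
Regular 40 h 0 min = 2400 min at $21.50/h; overtime 18 h 3 min = 1083 min at $32.25/h.
Pay = (2400 × $21.50 + 1083 × $32.25) ÷ 60 = $1442.11.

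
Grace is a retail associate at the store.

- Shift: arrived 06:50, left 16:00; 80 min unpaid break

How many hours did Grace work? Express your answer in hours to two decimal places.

Shift: 06:50–16:00 = 9 h 10 min; less 80 min break → 7 h 50 min

7.83 hours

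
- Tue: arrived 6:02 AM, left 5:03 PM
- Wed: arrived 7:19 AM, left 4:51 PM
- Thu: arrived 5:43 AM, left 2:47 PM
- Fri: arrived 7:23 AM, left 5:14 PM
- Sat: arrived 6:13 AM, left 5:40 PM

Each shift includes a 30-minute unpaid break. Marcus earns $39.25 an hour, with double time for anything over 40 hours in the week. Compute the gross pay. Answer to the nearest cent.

Tue: 6:02 AM–5:03 PM = 11 h 1 min; less 30 min break → 10 h 31 min
Wed: 7:19 AM–4:51 PM = 9 h 32 min; less 30 min break → 9 h 2 min
Thu: 5:43 AM–2:47 PM = 9 h 4 min; less 30 min break → 8 h 34 min
Fri: 7:23 AM–5:14 PM = 9 h 51 min; less 30 min break → 9 h 21 min
Sat: 6:13 AM–5:40 PM = 11 h 27 min; less 30 min break → 10 h 57 min
Total worked: 48 h 25 min = 2905 min.
Regular 40 h 0 min = 2400 min at $39.25/h; overtime 8 h 25 min = 505 min at $78.50/h.
Pay = (2400 × $39.25 + 505 × $78.50) ÷ 60 = $2230.71.

$2230.71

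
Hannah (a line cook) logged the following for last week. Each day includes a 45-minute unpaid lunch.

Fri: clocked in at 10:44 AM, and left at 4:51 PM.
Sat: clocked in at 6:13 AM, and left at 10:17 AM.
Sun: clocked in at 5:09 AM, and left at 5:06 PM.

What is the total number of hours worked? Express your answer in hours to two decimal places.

Fri: 10:44 AM–4:51 PM = 6 h 7 min; less 45 min break → 5 h 22 min
Sat: 6:13 AM–10:17 AM = 4 h 4 min; less 45 min break → 3 h 19 min
Sun: 5:09 AM–5:06 PM = 11 h 57 min; less 45 min break → 11 h 12 min
Total: 5 h 22 min + 3 h 19 min + 11 h 12 min = 19 h 53 min.

19.88 hours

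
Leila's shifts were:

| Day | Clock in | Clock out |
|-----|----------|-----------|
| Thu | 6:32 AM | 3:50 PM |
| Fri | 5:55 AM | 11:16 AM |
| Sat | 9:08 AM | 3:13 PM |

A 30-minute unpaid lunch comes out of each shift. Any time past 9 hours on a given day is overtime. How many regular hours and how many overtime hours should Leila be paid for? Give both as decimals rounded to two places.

Regular 19.23 hours, overtime 0.00 hours

Thu: 6:32 AM–3:50 PM = 9 h 18 min; less 30 min break → 8 h 48 min
Fri: 5:55 AM–11:16 AM = 5 h 21 min; less 30 min break → 4 h 51 min
Sat: 9:08 AM–3:13 PM = 6 h 5 min; less 30 min break → 5 h 35 min
Thu reg 8 h 48 min / OT 0 h 0 min; Fri reg 4 h 51 min / OT 0 h 0 min; Sat reg 5 h 35 min / OT 0 h 0 min.
Totals: regular 19 h 14 min, overtime 0 h 0 min.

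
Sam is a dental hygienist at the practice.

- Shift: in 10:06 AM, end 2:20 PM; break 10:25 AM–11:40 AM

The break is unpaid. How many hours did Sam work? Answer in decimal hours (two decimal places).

Shift: 10:06 AM–2:20 PM = 4 h 14 min; less 75 min break → 2 h 59 min

2.98 hours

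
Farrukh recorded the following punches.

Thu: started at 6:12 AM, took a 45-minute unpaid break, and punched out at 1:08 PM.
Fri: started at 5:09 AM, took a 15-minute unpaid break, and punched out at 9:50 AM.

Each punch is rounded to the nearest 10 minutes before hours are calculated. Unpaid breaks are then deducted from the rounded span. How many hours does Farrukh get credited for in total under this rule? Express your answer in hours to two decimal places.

10.67 hours

Thu: in 6:12 AM→6:10 AM, out 1:08 PM→1:10 PM; 7 h 0 min − 45 min = 6 h 15 min
Fri: in 5:09 AM→5:10 AM, out 9:50 AM→9:50 AM; 4 h 40 min − 15 min = 4 h 25 min
Total credited: 10 h 40 min.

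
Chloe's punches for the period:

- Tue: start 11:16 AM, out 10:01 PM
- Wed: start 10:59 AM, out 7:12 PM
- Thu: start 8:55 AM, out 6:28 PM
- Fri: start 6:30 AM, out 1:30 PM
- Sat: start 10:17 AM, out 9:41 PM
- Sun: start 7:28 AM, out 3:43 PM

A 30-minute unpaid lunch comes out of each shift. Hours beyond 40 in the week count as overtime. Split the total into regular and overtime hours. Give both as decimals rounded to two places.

Tue: 11:16 AM–10:01 PM = 10 h 45 min; less 30 min break → 10 h 15 min
Wed: 10:59 AM–7:12 PM = 8 h 13 min; less 30 min break → 7 h 43 min
Thu: 8:55 AM–6:28 PM = 9 h 33 min; less 30 min break → 9 h 3 min
Fri: 6:30 AM–1:30 PM = 7 h 0 min; less 30 min break → 6 h 30 min
Sat: 10:17 AM–9:41 PM = 11 h 24 min; less 30 min break → 10 h 54 min
Sun: 7:28 AM–3:43 PM = 8 h 15 min; less 30 min break → 7 h 45 min
Total worked: 52 h 10 min = 52.17 h.
Threshold 40 h → overtime 12 h 10 min, regular 40 h 0 min.

Regular 40.00 hours, overtime 12.17 hours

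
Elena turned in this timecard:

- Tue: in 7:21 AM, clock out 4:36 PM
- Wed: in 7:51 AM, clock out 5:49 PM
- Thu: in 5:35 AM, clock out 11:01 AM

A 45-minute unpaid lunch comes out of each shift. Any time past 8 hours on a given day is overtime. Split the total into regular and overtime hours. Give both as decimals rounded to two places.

Tue: 7:21 AM–4:36 PM = 9 h 15 min; less 45 min break → 8 h 30 min
Wed: 7:51 AM–5:49 PM = 9 h 58 min; less 45 min break → 9 h 13 min
Thu: 5:35 AM–11:01 AM = 5 h 26 min; less 45 min break → 4 h 41 min
Tue reg 8 h 0 min / OT 0 h 30 min; Wed reg 8 h 0 min / OT 1 h 13 min; Thu reg 4 h 41 min / OT 0 h 0 min.
Totals: regular 20 h 41 min, overtime 1 h 43 min.

Regular 20.68 hours, overtime 1.72 hours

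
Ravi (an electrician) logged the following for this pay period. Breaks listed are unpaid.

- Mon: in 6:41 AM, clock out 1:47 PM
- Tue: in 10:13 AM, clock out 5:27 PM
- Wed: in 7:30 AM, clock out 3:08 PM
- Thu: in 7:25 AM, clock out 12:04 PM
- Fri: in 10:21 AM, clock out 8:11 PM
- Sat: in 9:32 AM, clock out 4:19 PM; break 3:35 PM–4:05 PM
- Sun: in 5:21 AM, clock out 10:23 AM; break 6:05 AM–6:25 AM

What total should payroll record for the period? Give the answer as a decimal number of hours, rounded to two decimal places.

47.43 hours

Mon: 6:41 AM–1:47 PM = 7 h 6 min
Tue: 10:13 AM–5:27 PM = 7 h 14 min
Wed: 7:30 AM–3:08 PM = 7 h 38 min
Thu: 7:25 AM–12:04 PM = 4 h 39 min
Fri: 10:21 AM–8:11 PM = 9 h 50 min
Sat: 9:32 AM–4:19 PM = 6 h 47 min; less 30 min break → 6 h 17 min
Sun: 5:21 AM–10:23 AM = 5 h 2 min; less 20 min break → 4 h 42 min
Total: 7 h 6 min + 7 h 14 min + 7 h 38 min + 4 h 39 min + 9 h 50 min + 6 h 17 min + 4 h 42 min = 47 h 26 min.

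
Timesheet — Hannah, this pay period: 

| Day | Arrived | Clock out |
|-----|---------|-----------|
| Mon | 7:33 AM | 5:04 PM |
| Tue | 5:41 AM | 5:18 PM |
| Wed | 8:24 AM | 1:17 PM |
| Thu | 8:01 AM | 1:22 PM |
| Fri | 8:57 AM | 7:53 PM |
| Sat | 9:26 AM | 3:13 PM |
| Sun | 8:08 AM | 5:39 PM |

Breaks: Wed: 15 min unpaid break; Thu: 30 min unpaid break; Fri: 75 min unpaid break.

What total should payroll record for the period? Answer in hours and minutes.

55 h 36 min

Mon: 7:33 AM–5:04 PM = 9 h 31 min
Tue: 5:41 AM–5:18 PM = 11 h 37 min
Wed: 8:24 AM–1:17 PM = 4 h 53 min; less 15 min break → 4 h 38 min
Thu: 8:01 AM–1:22 PM = 5 h 21 min; less 30 min break → 4 h 51 min
Fri: 8:57 AM–7:53 PM = 10 h 56 min; less 75 min break → 9 h 41 min
Sat: 9:26 AM–3:13 PM = 5 h 47 min
Sun: 8:08 AM–5:39 PM = 9 h 31 min
Total: 9 h 31 min + 11 h 37 min + 4 h 38 min + 4 h 51 min + 9 h 41 min + 5 h 47 min + 9 h 31 min = 55 h 36 min.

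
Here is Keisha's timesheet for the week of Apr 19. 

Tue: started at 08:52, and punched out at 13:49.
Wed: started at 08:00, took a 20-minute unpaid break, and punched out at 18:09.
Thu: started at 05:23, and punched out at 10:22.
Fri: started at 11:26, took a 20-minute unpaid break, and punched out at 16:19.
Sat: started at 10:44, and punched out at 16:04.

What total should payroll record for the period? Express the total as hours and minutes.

Tue: 08:52–13:49 = 4 h 57 min
Wed: 08:00–18:09 = 10 h 9 min; less 20 min break → 9 h 49 min
Thu: 05:23–10:22 = 4 h 59 min
Fri: 11:26–16:19 = 4 h 53 min; less 20 min break → 4 h 33 min
Sat: 10:44–16:04 = 5 h 20 min
Total: 4 h 57 min + 9 h 49 min + 4 h 59 min + 4 h 33 min + 5 h 20 min = 29 h 38 min.

29 h 38 min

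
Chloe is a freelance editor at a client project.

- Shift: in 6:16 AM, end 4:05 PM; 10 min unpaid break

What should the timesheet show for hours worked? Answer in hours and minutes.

Shift: 6:16 AM–4:05 PM = 9 h 49 min; less 10 min break → 9 h 39 min

9 h 39 min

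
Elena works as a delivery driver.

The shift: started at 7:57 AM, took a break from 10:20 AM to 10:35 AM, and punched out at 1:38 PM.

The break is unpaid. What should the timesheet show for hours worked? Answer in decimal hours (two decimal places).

5.43 hours

The shift: 7:57 AM–1:38 PM = 5 h 41 min; less 15 min break → 5 h 26 min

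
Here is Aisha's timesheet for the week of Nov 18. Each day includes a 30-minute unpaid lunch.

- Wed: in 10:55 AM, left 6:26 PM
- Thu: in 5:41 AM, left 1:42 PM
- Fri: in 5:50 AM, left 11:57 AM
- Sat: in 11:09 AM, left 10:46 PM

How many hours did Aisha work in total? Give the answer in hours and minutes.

Wed: 10:55 AM–6:26 PM = 7 h 31 min; less 30 min break → 7 h 1 min
Thu: 5:41 AM–1:42 PM = 8 h 1 min; less 30 min break → 7 h 31 min
Fri: 5:50 AM–11:57 AM = 6 h 7 min; less 30 min break → 5 h 37 min
Sat: 11:09 AM–10:46 PM = 11 h 37 min; less 30 min break → 11 h 7 min
Total: 7 h 1 min + 7 h 31 min + 5 h 37 min + 11 h 7 min = 31 h 16 min.

31 h 16 min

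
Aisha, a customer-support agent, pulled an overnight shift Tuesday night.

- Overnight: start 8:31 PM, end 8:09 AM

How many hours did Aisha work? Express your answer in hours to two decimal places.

Overnight: 8:31 PM → midnight = 3 h 29 min; midnight → 8:09 AM = 8 h 9 min; span 11 h 38 min

11.63 hours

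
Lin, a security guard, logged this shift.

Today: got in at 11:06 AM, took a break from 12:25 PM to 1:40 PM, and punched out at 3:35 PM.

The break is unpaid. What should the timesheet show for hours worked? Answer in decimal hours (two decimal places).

Today: 11:06 AM–3:35 PM = 4 h 29 min; less 75 min break → 3 h 14 min

3.23 hours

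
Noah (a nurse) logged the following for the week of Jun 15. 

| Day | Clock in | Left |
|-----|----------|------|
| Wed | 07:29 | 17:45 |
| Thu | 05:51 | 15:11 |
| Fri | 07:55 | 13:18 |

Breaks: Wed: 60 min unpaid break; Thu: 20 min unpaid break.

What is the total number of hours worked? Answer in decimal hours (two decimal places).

Wed: 07:29–17:45 = 10 h 16 min; less 60 min break → 9 h 16 min
Thu: 05:51–15:11 = 9 h 20 min; less 20 min break → 9 h 0 min
Fri: 07:55–13:18 = 5 h 23 min
Total: 9 h 16 min + 9 h 0 min + 5 h 23 min = 23 h 39 min.

23.65 hours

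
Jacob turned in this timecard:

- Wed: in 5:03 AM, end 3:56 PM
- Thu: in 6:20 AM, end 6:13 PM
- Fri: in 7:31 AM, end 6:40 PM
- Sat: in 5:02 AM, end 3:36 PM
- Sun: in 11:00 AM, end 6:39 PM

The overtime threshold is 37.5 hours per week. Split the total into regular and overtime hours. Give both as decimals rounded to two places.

Regular 37.50 hours, overtime 14.63 hours

Wed: 5:03 AM–3:56 PM = 10 h 53 min
Thu: 6:20 AM–6:13 PM = 11 h 53 min
Fri: 7:31 AM–6:40 PM = 11 h 9 min
Sat: 5:02 AM–3:36 PM = 10 h 34 min
Sun: 11:00 AM–6:39 PM = 7 h 39 min
Total worked: 52 h 8 min = 52.13 h.
Threshold 37.5 h → overtime 14 h 38 min, regular 37 h 30 min.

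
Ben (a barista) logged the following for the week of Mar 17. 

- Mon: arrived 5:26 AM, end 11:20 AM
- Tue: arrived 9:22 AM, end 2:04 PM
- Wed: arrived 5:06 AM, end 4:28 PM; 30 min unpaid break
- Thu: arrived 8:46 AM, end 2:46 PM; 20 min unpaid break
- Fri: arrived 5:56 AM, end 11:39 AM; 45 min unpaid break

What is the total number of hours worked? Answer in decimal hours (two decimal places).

32.10 hours

Mon: 5:26 AM–11:20 AM = 5 h 54 min
Tue: 9:22 AM–2:04 PM = 4 h 42 min
Wed: 5:06 AM–4:28 PM = 11 h 22 min; less 30 min break → 10 h 52 min
Thu: 8:46 AM–2:46 PM = 6 h 0 min; less 20 min break → 5 h 40 min
Fri: 5:56 AM–11:39 AM = 5 h 43 min; less 45 min break → 4 h 58 min
Total: 5 h 54 min + 4 h 42 min + 10 h 52 min + 5 h 40 min + 4 h 58 min = 32 h 6 min.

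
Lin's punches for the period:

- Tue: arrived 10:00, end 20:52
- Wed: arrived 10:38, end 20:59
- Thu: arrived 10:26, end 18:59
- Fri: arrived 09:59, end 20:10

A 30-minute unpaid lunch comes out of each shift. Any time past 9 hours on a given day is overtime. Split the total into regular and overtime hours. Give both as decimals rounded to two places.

Regular 35.05 hours, overtime 2.90 hours

Tue: 10:00–20:52 = 10 h 52 min; less 30 min break → 10 h 22 min
Wed: 10:38–20:59 = 10 h 21 min; less 30 min break → 9 h 51 min
Thu: 10:26–18:59 = 8 h 33 min; less 30 min break → 8 h 3 min
Fri: 09:59–20:10 = 10 h 11 min; less 30 min break → 9 h 41 min
Tue reg 9 h 0 min / OT 1 h 22 min; Wed reg 9 h 0 min / OT 0 h 51 min; Thu reg 8 h 3 min / OT 0 h 0 min; Fri reg 9 h 0 min / OT 0 h 41 min.
Totals: regular 35 h 3 min, overtime 2 h 54 min.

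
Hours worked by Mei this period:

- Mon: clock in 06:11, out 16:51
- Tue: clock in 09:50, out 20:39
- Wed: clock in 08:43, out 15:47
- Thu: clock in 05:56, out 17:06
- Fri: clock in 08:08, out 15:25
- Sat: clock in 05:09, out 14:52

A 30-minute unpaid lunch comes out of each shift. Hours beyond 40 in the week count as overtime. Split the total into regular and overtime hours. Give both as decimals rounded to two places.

Mon: 06:11–16:51 = 10 h 40 min; less 30 min break → 10 h 10 min
Tue: 09:50–20:39 = 10 h 49 min; less 30 min break → 10 h 19 min
Wed: 08:43–15:47 = 7 h 4 min; less 30 min break → 6 h 34 min
Thu: 05:56–17:06 = 11 h 10 min; less 30 min break → 10 h 40 min
Fri: 08:08–15:25 = 7 h 17 min; less 30 min break → 6 h 47 min
Sat: 05:09–14:52 = 9 h 43 min; less 30 min break → 9 h 13 min
Total worked: 53 h 43 min = 53.72 h.
Threshold 40 h → overtime 13 h 43 min, regular 40 h 0 min.

Regular 40.00 hours, overtime 13.72 hours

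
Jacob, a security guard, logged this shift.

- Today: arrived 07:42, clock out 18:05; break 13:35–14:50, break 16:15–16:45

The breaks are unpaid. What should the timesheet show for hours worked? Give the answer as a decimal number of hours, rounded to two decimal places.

8.63 hours

Today: 07:42–18:05 = 10 h 23 min; less 105 min break → 8 h 38 min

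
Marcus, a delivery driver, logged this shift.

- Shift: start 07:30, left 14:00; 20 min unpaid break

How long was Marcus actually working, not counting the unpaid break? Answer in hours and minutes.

6 h 10 min

Shift: 07:30–14:00 = 6 h 30 min; less 20 min break → 6 h 10 min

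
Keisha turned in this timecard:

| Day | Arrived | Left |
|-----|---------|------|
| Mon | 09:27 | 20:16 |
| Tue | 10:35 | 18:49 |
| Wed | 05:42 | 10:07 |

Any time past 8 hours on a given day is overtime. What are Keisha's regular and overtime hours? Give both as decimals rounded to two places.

Regular 20.42 hours, overtime 3.05 hours

Mon: 09:27–20:16 = 10 h 49 min
Tue: 10:35–18:49 = 8 h 14 min
Wed: 05:42–10:07 = 4 h 25 min
Mon reg 8 h 0 min / OT 2 h 49 min; Tue reg 8 h 0 min / OT 0 h 14 min; Wed reg 4 h 25 min / OT 0 h 0 min.
Totals: regular 20 h 25 min, overtime 3 h 3 min.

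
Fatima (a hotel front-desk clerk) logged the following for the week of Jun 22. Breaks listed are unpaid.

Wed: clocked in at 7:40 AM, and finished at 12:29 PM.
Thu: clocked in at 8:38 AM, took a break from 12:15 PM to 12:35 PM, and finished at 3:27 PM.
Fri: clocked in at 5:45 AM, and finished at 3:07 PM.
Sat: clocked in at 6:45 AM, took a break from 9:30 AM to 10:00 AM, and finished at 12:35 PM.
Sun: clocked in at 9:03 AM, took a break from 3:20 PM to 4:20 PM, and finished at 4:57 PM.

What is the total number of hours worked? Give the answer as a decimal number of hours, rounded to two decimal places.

32.90 hours

Wed: 7:40 AM–12:29 PM = 4 h 49 min
Thu: 8:38 AM–3:27 PM = 6 h 49 min; less 20 min break → 6 h 29 min
Fri: 5:45 AM–3:07 PM = 9 h 22 min
Sat: 6:45 AM–12:35 PM = 5 h 50 min; less 30 min break → 5 h 20 min
Sun: 9:03 AM–4:57 PM = 7 h 54 min; less 60 min break → 6 h 54 min
Total: 4 h 49 min + 6 h 29 min + 9 h 22 min + 5 h 20 min + 6 h 54 min = 32 h 54 min.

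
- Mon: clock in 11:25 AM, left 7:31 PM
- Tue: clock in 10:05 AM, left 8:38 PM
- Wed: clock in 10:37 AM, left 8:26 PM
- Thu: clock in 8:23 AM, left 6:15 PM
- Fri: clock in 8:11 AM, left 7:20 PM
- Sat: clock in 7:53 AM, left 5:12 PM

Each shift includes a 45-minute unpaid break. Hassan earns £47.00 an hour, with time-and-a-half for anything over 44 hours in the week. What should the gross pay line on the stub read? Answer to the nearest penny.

Mon: 11:25 AM–7:31 PM = 8 h 6 min; less 45 min break → 7 h 21 min
Tue: 10:05 AM–8:38 PM = 10 h 33 min; less 45 min break → 9 h 48 min
Wed: 10:37 AM–8:26 PM = 9 h 49 min; less 45 min break → 9 h 4 min
Thu: 8:23 AM–6:15 PM = 9 h 52 min; less 45 min break → 9 h 7 min
Fri: 8:11 AM–7:20 PM = 11 h 9 min; less 45 min break → 10 h 24 min
Sat: 7:53 AM–5:12 PM = 9 h 19 min; less 45 min break → 8 h 34 min
Total worked: 54 h 18 min = 3258 min.
Regular 44 h 0 min = 2640 min at £47.00/h; overtime 10 h 18 min = 618 min at £70.50/h.
Pay = (2640 × £47.00 + 618 × £70.50) ÷ 60 = £2794.15.

£2794.15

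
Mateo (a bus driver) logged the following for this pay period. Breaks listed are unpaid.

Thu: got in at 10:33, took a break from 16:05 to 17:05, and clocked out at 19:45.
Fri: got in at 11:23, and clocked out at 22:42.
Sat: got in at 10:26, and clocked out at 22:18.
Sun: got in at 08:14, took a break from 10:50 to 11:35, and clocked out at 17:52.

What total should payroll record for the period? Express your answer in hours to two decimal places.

Thu: 10:33–19:45 = 9 h 12 min; less 60 min break → 8 h 12 min
Fri: 11:23–22:42 = 11 h 19 min
Sat: 10:26–22:18 = 11 h 52 min
Sun: 08:14–17:52 = 9 h 38 min; less 45 min break → 8 h 53 min
Total: 8 h 12 min + 11 h 19 min + 11 h 52 min + 8 h 53 min = 40 h 16 min.

40.27 hours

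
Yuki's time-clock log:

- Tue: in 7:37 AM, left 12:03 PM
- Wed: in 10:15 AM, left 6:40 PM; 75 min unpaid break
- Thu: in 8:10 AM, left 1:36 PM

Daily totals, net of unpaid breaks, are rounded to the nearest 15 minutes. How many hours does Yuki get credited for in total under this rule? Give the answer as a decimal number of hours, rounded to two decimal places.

17.25 hours

Tue: 7:37 AM–12:03 PM = 4 h 26 min → rounds to 4 h 30 min
Wed: 10:15 AM–6:40 PM = 8 h 25 min − 75 min = 7 h 10 min → rounds to 7 h 15 min
Thu: 8:10 AM–1:36 PM = 5 h 26 min → rounds to 5 h 30 min
Total credited: 17 h 15 min.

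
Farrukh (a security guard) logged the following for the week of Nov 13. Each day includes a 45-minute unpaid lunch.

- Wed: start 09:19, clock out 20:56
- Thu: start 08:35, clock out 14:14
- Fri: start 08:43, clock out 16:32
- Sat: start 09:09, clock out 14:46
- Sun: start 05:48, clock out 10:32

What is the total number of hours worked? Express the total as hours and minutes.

31 h 41 min

Wed: 09:19–20:56 = 11 h 37 min; less 45 min break → 10 h 52 min
Thu: 08:35–14:14 = 5 h 39 min; less 45 min break → 4 h 54 min
Fri: 08:43–16:32 = 7 h 49 min; less 45 min break → 7 h 4 min
Sat: 09:09–14:46 = 5 h 37 min; less 45 min break → 4 h 52 min
Sun: 05:48–10:32 = 4 h 44 min; less 45 min break → 3 h 59 min
Total: 10 h 52 min + 4 h 54 min + 7 h 4 min + 4 h 52 min + 3 h 59 min = 31 h 41 min.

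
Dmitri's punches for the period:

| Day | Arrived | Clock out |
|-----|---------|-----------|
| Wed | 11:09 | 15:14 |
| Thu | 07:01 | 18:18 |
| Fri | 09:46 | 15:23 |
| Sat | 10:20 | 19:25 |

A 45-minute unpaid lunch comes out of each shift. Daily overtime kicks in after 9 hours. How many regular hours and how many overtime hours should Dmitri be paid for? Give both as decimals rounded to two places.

Wed: 11:09–15:14 = 4 h 5 min; less 45 min break → 3 h 20 min
Thu: 07:01–18:18 = 11 h 17 min; less 45 min break → 10 h 32 min
Fri: 09:46–15:23 = 5 h 37 min; less 45 min break → 4 h 52 min
Sat: 10:20–19:25 = 9 h 5 min; less 45 min break → 8 h 20 min
Wed reg 3 h 20 min / OT 0 h 0 min; Thu reg 9 h 0 min / OT 1 h 32 min; Fri reg 4 h 52 min / OT 0 h 0 min; Sat reg 8 h 20 min / OT 0 h 0 min.
Totals: regular 25 h 32 min, overtime 1 h 32 min.

Regular 25.53 hours, overtime 1.53 hours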